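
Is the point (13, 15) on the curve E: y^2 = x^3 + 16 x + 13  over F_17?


Check whether y^2 = x^3 + 16 x + 13 (mod 17) for (x, y) = (13, 15).
LHS: y^2 = 15^2 mod 17 = 4
RHS: x^3 + 16 x + 13 = 13^3 + 16*13 + 13 mod 17 = 4
LHS = RHS

Yes, on the curve


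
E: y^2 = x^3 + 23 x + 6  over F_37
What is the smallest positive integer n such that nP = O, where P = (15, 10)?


Compute successive multiples of P until we hit O:
  1P = (15, 10)
  2P = (14, 36)
  3P = (18, 31)
  4P = (16, 20)
  5P = (32, 5)
  6P = (34, 13)
  7P = (24, 10)
  8P = (35, 27)
  ... (continuing to 18P)
  18P = O

ord(P) = 18


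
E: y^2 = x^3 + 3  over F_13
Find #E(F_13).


For each x in F_13, count y with y^2 = x^3 + 0 x + 3 mod 13:
  x = 0: RHS = 3, y in [4, 9]  -> 2 point(s)
  x = 1: RHS = 4, y in [2, 11]  -> 2 point(s)
  x = 3: RHS = 4, y in [2, 11]  -> 2 point(s)
  x = 9: RHS = 4, y in [2, 11]  -> 2 point(s)
Affine points: 8. Add the point at infinity: total = 9.

#E(F_13) = 9


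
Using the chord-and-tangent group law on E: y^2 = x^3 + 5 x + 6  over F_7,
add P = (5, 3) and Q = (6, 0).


P != Q, so use the chord formula.
s = (y2 - y1) / (x2 - x1) = (4) / (1) mod 7 = 4
x3 = s^2 - x1 - x2 mod 7 = 4^2 - 5 - 6 = 5
y3 = s (x1 - x3) - y1 mod 7 = 4 * (5 - 5) - 3 = 4

P + Q = (5, 4)


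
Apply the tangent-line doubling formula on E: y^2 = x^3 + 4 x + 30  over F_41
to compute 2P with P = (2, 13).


Doubling: s = (3 x1^2 + a) / (2 y1)
s = (3*2^2 + 4) / (2*13) mod 41 = 29
x3 = s^2 - 2 x1 mod 41 = 29^2 - 2*2 = 17
y3 = s (x1 - x3) - y1 mod 41 = 29 * (2 - 17) - 13 = 3

2P = (17, 3)


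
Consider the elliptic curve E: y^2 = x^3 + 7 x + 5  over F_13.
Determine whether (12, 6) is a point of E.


Check whether y^2 = x^3 + 7 x + 5 (mod 13) for (x, y) = (12, 6).
LHS: y^2 = 6^2 mod 13 = 10
RHS: x^3 + 7 x + 5 = 12^3 + 7*12 + 5 mod 13 = 10
LHS = RHS

Yes, on the curve


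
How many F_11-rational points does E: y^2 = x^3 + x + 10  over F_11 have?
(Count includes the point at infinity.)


For each x in F_11, count y with y^2 = x^3 + 1 x + 10 mod 11:
  x = 1: RHS = 1, y in [1, 10]  -> 2 point(s)
  x = 2: RHS = 9, y in [3, 8]  -> 2 point(s)
  x = 4: RHS = 1, y in [1, 10]  -> 2 point(s)
  x = 6: RHS = 1, y in [1, 10]  -> 2 point(s)
  x = 9: RHS = 0, y in [0]  -> 1 point(s)
Affine points: 9. Add the point at infinity: total = 10.

#E(F_11) = 10


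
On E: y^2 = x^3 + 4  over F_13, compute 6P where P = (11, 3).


k = 6 = 110_2 (binary, LSB first: 011)
Double-and-add from P = (11, 3):
  bit 0 = 0: acc unchanged = O
  bit 1 = 1: acc = O + (8, 3) = (8, 3)
  bit 2 = 1: acc = (8, 3) + (7, 3) = (11, 10)

6P = (11, 10)


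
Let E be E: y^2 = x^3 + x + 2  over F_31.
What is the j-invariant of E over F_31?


Delta = -16(4 a^3 + 27 b^2) mod 31 = 6
-1728 * (4 a)^3 = -1728 * (4*1)^3 mod 31 = 16
j = 16 * 6^(-1) mod 31 = 13

j = 13 (mod 31)


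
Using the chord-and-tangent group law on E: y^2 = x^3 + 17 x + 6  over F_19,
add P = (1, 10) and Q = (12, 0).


P != Q, so use the chord formula.
s = (y2 - y1) / (x2 - x1) = (9) / (11) mod 19 = 6
x3 = s^2 - x1 - x2 mod 19 = 6^2 - 1 - 12 = 4
y3 = s (x1 - x3) - y1 mod 19 = 6 * (1 - 4) - 10 = 10

P + Q = (4, 10)


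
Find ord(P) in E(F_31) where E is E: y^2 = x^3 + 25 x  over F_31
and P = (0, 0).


Compute successive multiples of P until we hit O:
  1P = (0, 0)
  2P = O

ord(P) = 2


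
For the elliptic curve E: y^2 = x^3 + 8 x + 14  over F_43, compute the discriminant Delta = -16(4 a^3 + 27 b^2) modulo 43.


4 a^3 + 27 b^2 = 4*8^3 + 27*14^2 = 2048 + 5292 = 7340
Delta = -16 * (7340) = -117440
Delta mod 43 = 36

Delta = 36 (mod 43)


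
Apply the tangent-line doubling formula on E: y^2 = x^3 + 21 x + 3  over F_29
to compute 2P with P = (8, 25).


Doubling: s = (3 x1^2 + a) / (2 y1)
s = (3*8^2 + 21) / (2*25) mod 29 = 6
x3 = s^2 - 2 x1 mod 29 = 6^2 - 2*8 = 20
y3 = s (x1 - x3) - y1 mod 29 = 6 * (8 - 20) - 25 = 19

2P = (20, 19)


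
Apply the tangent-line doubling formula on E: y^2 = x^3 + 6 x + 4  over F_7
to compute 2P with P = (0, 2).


Doubling: s = (3 x1^2 + a) / (2 y1)
s = (3*0^2 + 6) / (2*2) mod 7 = 5
x3 = s^2 - 2 x1 mod 7 = 5^2 - 2*0 = 4
y3 = s (x1 - x3) - y1 mod 7 = 5 * (0 - 4) - 2 = 6

2P = (4, 6)


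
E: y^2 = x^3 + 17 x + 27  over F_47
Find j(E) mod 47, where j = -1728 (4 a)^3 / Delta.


Delta = -16(4 a^3 + 27 b^2) mod 47 = 17
-1728 * (4 a)^3 = -1728 * (4*17)^3 mod 47 = 22
j = 22 * 17^(-1) mod 47 = 40

j = 40 (mod 47)


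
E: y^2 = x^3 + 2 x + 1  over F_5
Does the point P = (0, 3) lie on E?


Check whether y^2 = x^3 + 2 x + 1 (mod 5) for (x, y) = (0, 3).
LHS: y^2 = 3^2 mod 5 = 4
RHS: x^3 + 2 x + 1 = 0^3 + 2*0 + 1 mod 5 = 1
LHS != RHS

No, not on the curve


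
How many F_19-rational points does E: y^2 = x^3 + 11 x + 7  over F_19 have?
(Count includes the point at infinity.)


For each x in F_19, count y with y^2 = x^3 + 11 x + 7 mod 19:
  x = 0: RHS = 7, y in [8, 11]  -> 2 point(s)
  x = 1: RHS = 0, y in [0]  -> 1 point(s)
  x = 4: RHS = 1, y in [1, 18]  -> 2 point(s)
  x = 5: RHS = 16, y in [4, 15]  -> 2 point(s)
  x = 6: RHS = 4, y in [2, 17]  -> 2 point(s)
  x = 7: RHS = 9, y in [3, 16]  -> 2 point(s)
  x = 12: RHS = 5, y in [9, 10]  -> 2 point(s)
  x = 14: RHS = 17, y in [6, 13]  -> 2 point(s)
  x = 16: RHS = 4, y in [2, 17]  -> 2 point(s)
Affine points: 17. Add the point at infinity: total = 18.

#E(F_19) = 18


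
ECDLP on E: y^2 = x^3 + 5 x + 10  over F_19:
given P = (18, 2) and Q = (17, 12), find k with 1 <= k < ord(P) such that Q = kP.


Enumerate multiples of P until we hit Q = (17, 12):
  1P = (18, 2)
  2P = (6, 3)
  3P = (2, 3)
  4P = (16, 5)
  5P = (11, 16)
  6P = (13, 7)
  7P = (8, 7)
  8P = (17, 7)
  9P = (9, 10)
  10P = (1, 4)
  11P = (1, 15)
  12P = (9, 9)
  13P = (17, 12)
Match found at i = 13.

k = 13


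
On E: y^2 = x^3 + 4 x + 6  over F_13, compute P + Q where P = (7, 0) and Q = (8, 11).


P != Q, so use the chord formula.
s = (y2 - y1) / (x2 - x1) = (11) / (1) mod 13 = 11
x3 = s^2 - x1 - x2 mod 13 = 11^2 - 7 - 8 = 2
y3 = s (x1 - x3) - y1 mod 13 = 11 * (7 - 2) - 0 = 3

P + Q = (2, 3)


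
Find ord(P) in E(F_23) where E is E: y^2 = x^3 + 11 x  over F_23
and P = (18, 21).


Compute successive multiples of P until we hit O:
  1P = (18, 21)
  2P = (18, 2)
  3P = O

ord(P) = 3


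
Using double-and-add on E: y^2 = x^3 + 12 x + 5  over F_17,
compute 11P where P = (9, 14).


k = 11 = 1011_2 (binary, LSB first: 1101)
Double-and-add from P = (9, 14):
  bit 0 = 1: acc = O + (9, 14) = (9, 14)
  bit 1 = 1: acc = (9, 14) + (16, 3) = (8, 16)
  bit 2 = 0: acc unchanged = (8, 16)
  bit 3 = 1: acc = (8, 16) + (1, 16) = (8, 1)

11P = (8, 1)


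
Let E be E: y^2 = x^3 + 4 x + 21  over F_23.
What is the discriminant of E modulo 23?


4 a^3 + 27 b^2 = 4*4^3 + 27*21^2 = 256 + 11907 = 12163
Delta = -16 * (12163) = -194608
Delta mod 23 = 18

Delta = 18 (mod 23)


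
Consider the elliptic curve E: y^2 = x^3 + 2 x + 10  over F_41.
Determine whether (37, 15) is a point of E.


Check whether y^2 = x^3 + 2 x + 10 (mod 41) for (x, y) = (37, 15).
LHS: y^2 = 15^2 mod 41 = 20
RHS: x^3 + 2 x + 10 = 37^3 + 2*37 + 10 mod 41 = 20
LHS = RHS

Yes, on the curve


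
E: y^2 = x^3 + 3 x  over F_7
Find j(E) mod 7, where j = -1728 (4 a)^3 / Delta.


Delta = -16(4 a^3 + 27 b^2) mod 7 = 1
-1728 * (4 a)^3 = -1728 * (4*3)^3 mod 7 = 6
j = 6 * 1^(-1) mod 7 = 6

j = 6 (mod 7)


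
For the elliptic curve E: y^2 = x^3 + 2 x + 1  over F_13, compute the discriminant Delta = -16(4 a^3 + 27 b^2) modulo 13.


4 a^3 + 27 b^2 = 4*2^3 + 27*1^2 = 32 + 27 = 59
Delta = -16 * (59) = -944
Delta mod 13 = 5

Delta = 5 (mod 13)


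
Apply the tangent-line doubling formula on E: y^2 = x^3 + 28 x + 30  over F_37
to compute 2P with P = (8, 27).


Doubling: s = (3 x1^2 + a) / (2 y1)
s = (3*8^2 + 28) / (2*27) mod 37 = 26
x3 = s^2 - 2 x1 mod 37 = 26^2 - 2*8 = 31
y3 = s (x1 - x3) - y1 mod 37 = 26 * (8 - 31) - 27 = 4

2P = (31, 4)


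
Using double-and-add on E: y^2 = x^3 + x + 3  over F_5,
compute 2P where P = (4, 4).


k = 2 = 10_2 (binary, LSB first: 01)
Double-and-add from P = (4, 4):
  bit 0 = 0: acc unchanged = O
  bit 1 = 1: acc = O + (1, 0) = (1, 0)

2P = (1, 0)


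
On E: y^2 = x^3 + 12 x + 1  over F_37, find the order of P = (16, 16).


Compute successive multiples of P until we hit O:
  1P = (16, 16)
  2P = (32, 1)
  3P = (25, 4)
  4P = (6, 20)
  5P = (27, 18)
  6P = (24, 33)
  7P = (31, 3)
  8P = (34, 7)
  ... (continuing to 46P)
  46P = O

ord(P) = 46


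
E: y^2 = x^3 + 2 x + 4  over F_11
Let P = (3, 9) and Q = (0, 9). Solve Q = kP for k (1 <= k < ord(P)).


Enumerate multiples of P until we hit Q = (0, 9):
  1P = (3, 9)
  2P = (6, 10)
  3P = (7, 8)
  4P = (10, 1)
  5P = (2, 4)
  6P = (9, 5)
  7P = (8, 9)
  8P = (0, 2)
  9P = (0, 9)
Match found at i = 9.

k = 9


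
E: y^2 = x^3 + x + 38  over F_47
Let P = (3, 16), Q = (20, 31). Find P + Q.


P != Q, so use the chord formula.
s = (y2 - y1) / (x2 - x1) = (15) / (17) mod 47 = 23
x3 = s^2 - x1 - x2 mod 47 = 23^2 - 3 - 20 = 36
y3 = s (x1 - x3) - y1 mod 47 = 23 * (3 - 36) - 16 = 24

P + Q = (36, 24)


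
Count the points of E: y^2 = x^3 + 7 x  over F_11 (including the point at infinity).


For each x in F_11, count y with y^2 = x^3 + 7 x + 0 mod 11:
  x = 0: RHS = 0, y in [0]  -> 1 point(s)
  x = 2: RHS = 0, y in [0]  -> 1 point(s)
  x = 3: RHS = 4, y in [2, 9]  -> 2 point(s)
  x = 4: RHS = 4, y in [2, 9]  -> 2 point(s)
  x = 6: RHS = 5, y in [4, 7]  -> 2 point(s)
  x = 9: RHS = 0, y in [0]  -> 1 point(s)
  x = 10: RHS = 3, y in [5, 6]  -> 2 point(s)
Affine points: 11. Add the point at infinity: total = 12.

#E(F_11) = 12


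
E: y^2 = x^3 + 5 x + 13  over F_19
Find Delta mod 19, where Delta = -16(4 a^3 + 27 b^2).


4 a^3 + 27 b^2 = 4*5^3 + 27*13^2 = 500 + 4563 = 5063
Delta = -16 * (5063) = -81008
Delta mod 19 = 8

Delta = 8 (mod 19)


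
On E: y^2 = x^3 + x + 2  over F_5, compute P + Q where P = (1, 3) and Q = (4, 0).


P != Q, so use the chord formula.
s = (y2 - y1) / (x2 - x1) = (2) / (3) mod 5 = 4
x3 = s^2 - x1 - x2 mod 5 = 4^2 - 1 - 4 = 1
y3 = s (x1 - x3) - y1 mod 5 = 4 * (1 - 1) - 3 = 2

P + Q = (1, 2)


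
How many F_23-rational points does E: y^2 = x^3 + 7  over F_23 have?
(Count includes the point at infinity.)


For each x in F_23, count y with y^2 = x^3 + 0 x + 7 mod 23:
  x = 1: RHS = 8, y in [10, 13]  -> 2 point(s)
  x = 4: RHS = 2, y in [5, 18]  -> 2 point(s)
  x = 6: RHS = 16, y in [4, 19]  -> 2 point(s)
  x = 8: RHS = 13, y in [6, 17]  -> 2 point(s)
  x = 9: RHS = 0, y in [0]  -> 1 point(s)
  x = 10: RHS = 18, y in [8, 15]  -> 2 point(s)
  x = 11: RHS = 4, y in [2, 21]  -> 2 point(s)
  x = 15: RHS = 1, y in [1, 22]  -> 2 point(s)
  x = 16: RHS = 9, y in [3, 20]  -> 2 point(s)
  x = 19: RHS = 12, y in [9, 14]  -> 2 point(s)
  x = 20: RHS = 3, y in [7, 16]  -> 2 point(s)
  x = 22: RHS = 6, y in [11, 12]  -> 2 point(s)
Affine points: 23. Add the point at infinity: total = 24.

#E(F_23) = 24


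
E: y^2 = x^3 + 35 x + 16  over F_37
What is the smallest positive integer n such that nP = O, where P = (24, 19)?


Compute successive multiples of P until we hit O:
  1P = (24, 19)
  2P = (10, 21)
  3P = (0, 4)
  4P = (29, 1)
  5P = (31, 21)
  6P = (7, 7)
  7P = (33, 16)
  8P = (13, 2)
  ... (continuing to 18P)
  18P = O

ord(P) = 18


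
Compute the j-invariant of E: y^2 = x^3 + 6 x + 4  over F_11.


Delta = -16(4 a^3 + 27 b^2) mod 11 = 10
-1728 * (4 a)^3 = -1728 * (4*6)^3 mod 11 = 3
j = 3 * 10^(-1) mod 11 = 8

j = 8 (mod 11)


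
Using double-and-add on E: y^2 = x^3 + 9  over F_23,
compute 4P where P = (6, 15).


k = 4 = 100_2 (binary, LSB first: 001)
Double-and-add from P = (6, 15):
  bit 0 = 0: acc unchanged = O
  bit 1 = 0: acc unchanged = O
  bit 2 = 1: acc = O + (0, 20) = (0, 20)

4P = (0, 20)


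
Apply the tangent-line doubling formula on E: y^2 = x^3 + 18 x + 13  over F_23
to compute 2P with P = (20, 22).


Doubling: s = (3 x1^2 + a) / (2 y1)
s = (3*20^2 + 18) / (2*22) mod 23 = 12
x3 = s^2 - 2 x1 mod 23 = 12^2 - 2*20 = 12
y3 = s (x1 - x3) - y1 mod 23 = 12 * (20 - 12) - 22 = 5

2P = (12, 5)


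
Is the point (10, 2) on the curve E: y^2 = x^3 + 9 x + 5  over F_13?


Check whether y^2 = x^3 + 9 x + 5 (mod 13) for (x, y) = (10, 2).
LHS: y^2 = 2^2 mod 13 = 4
RHS: x^3 + 9 x + 5 = 10^3 + 9*10 + 5 mod 13 = 3
LHS != RHS

No, not on the curve


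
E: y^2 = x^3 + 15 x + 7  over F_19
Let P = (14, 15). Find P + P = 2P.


Doubling: s = (3 x1^2 + a) / (2 y1)
s = (3*14^2 + 15) / (2*15) mod 19 = 3
x3 = s^2 - 2 x1 mod 19 = 3^2 - 2*14 = 0
y3 = s (x1 - x3) - y1 mod 19 = 3 * (14 - 0) - 15 = 8

2P = (0, 8)


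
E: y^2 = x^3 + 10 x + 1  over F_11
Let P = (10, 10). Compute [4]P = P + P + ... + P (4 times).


k = 4 = 100_2 (binary, LSB first: 001)
Double-and-add from P = (10, 10):
  bit 0 = 0: acc unchanged = O
  bit 1 = 0: acc unchanged = O
  bit 2 = 1: acc = O + (10, 1) = (10, 1)

4P = (10, 1)


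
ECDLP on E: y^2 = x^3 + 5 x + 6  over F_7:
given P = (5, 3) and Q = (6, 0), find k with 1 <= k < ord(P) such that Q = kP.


Enumerate multiples of P until we hit Q = (6, 0):
  1P = (5, 3)
  2P = (6, 0)
Match found at i = 2.

k = 2


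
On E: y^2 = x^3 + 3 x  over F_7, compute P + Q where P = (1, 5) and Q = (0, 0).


P != Q, so use the chord formula.
s = (y2 - y1) / (x2 - x1) = (2) / (6) mod 7 = 5
x3 = s^2 - x1 - x2 mod 7 = 5^2 - 1 - 0 = 3
y3 = s (x1 - x3) - y1 mod 7 = 5 * (1 - 3) - 5 = 6

P + Q = (3, 6)


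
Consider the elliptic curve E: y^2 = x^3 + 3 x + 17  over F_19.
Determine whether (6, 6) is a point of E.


Check whether y^2 = x^3 + 3 x + 17 (mod 19) for (x, y) = (6, 6).
LHS: y^2 = 6^2 mod 19 = 17
RHS: x^3 + 3 x + 17 = 6^3 + 3*6 + 17 mod 19 = 4
LHS != RHS

No, not on the curve


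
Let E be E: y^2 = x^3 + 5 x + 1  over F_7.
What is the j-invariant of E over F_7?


Delta = -16(4 a^3 + 27 b^2) mod 7 = 3
-1728 * (4 a)^3 = -1728 * (4*5)^3 mod 7 = 6
j = 6 * 3^(-1) mod 7 = 2

j = 2 (mod 7)


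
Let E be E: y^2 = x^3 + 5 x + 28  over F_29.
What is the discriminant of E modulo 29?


4 a^3 + 27 b^2 = 4*5^3 + 27*28^2 = 500 + 21168 = 21668
Delta = -16 * (21668) = -346688
Delta mod 29 = 7

Delta = 7 (mod 29)


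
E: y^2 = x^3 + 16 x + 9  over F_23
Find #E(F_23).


For each x in F_23, count y with y^2 = x^3 + 16 x + 9 mod 23:
  x = 0: RHS = 9, y in [3, 20]  -> 2 point(s)
  x = 1: RHS = 3, y in [7, 16]  -> 2 point(s)
  x = 2: RHS = 3, y in [7, 16]  -> 2 point(s)
  x = 7: RHS = 4, y in [2, 21]  -> 2 point(s)
  x = 9: RHS = 8, y in [10, 13]  -> 2 point(s)
  x = 15: RHS = 13, y in [6, 17]  -> 2 point(s)
  x = 20: RHS = 3, y in [7, 16]  -> 2 point(s)
Affine points: 14. Add the point at infinity: total = 15.

#E(F_23) = 15


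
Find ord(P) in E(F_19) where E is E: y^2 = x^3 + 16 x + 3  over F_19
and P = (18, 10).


Compute successive multiples of P until we hit O:
  1P = (18, 10)
  2P = (2, 9)
  3P = (16, 2)
  4P = (1, 1)
  5P = (6, 12)
  6P = (4, 13)
  7P = (8, 15)
  8P = (17, 18)
  ... (continuing to 25P)
  25P = O

ord(P) = 25


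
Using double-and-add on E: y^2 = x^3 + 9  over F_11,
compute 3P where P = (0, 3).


k = 3 = 11_2 (binary, LSB first: 11)
Double-and-add from P = (0, 3):
  bit 0 = 1: acc = O + (0, 3) = (0, 3)
  bit 1 = 1: acc = (0, 3) + (0, 8) = O

3P = O


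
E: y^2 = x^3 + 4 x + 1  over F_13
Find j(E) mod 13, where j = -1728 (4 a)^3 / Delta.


Delta = -16(4 a^3 + 27 b^2) mod 13 = 9
-1728 * (4 a)^3 = -1728 * (4*4)^3 mod 13 = 1
j = 1 * 9^(-1) mod 13 = 3

j = 3 (mod 13)


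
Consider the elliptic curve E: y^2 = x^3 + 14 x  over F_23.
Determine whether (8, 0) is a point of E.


Check whether y^2 = x^3 + 14 x + 0 (mod 23) for (x, y) = (8, 0).
LHS: y^2 = 0^2 mod 23 = 0
RHS: x^3 + 14 x + 0 = 8^3 + 14*8 + 0 mod 23 = 3
LHS != RHS

No, not on the curve


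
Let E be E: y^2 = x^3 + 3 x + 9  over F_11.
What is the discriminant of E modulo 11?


4 a^3 + 27 b^2 = 4*3^3 + 27*9^2 = 108 + 2187 = 2295
Delta = -16 * (2295) = -36720
Delta mod 11 = 9

Delta = 9 (mod 11)


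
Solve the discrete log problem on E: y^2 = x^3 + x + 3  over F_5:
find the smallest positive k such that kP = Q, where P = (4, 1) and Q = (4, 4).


Enumerate multiples of P until we hit Q = (4, 4):
  1P = (4, 1)
  2P = (1, 0)
  3P = (4, 4)
Match found at i = 3.

k = 3


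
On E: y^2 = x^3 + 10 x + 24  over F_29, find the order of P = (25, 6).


Compute successive multiples of P until we hit O:
  1P = (25, 6)
  2P = (8, 23)
  3P = (26, 24)
  4P = (12, 25)
  5P = (1, 8)
  6P = (2, 9)
  7P = (24, 9)
  8P = (18, 2)
  ... (continuing to 31P)
  31P = O

ord(P) = 31


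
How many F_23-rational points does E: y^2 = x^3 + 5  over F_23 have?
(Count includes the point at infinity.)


For each x in F_23, count y with y^2 = x^3 + 0 x + 5 mod 23:
  x = 1: RHS = 6, y in [11, 12]  -> 2 point(s)
  x = 2: RHS = 13, y in [6, 17]  -> 2 point(s)
  x = 3: RHS = 9, y in [3, 20]  -> 2 point(s)
  x = 4: RHS = 0, y in [0]  -> 1 point(s)
  x = 7: RHS = 3, y in [7, 16]  -> 2 point(s)
  x = 10: RHS = 16, y in [4, 19]  -> 2 point(s)
  x = 11: RHS = 2, y in [5, 18]  -> 2 point(s)
  x = 12: RHS = 8, y in [10, 13]  -> 2 point(s)
  x = 14: RHS = 12, y in [9, 14]  -> 2 point(s)
  x = 18: RHS = 18, y in [8, 15]  -> 2 point(s)
  x = 20: RHS = 1, y in [1, 22]  -> 2 point(s)
  x = 22: RHS = 4, y in [2, 21]  -> 2 point(s)
Affine points: 23. Add the point at infinity: total = 24.

#E(F_23) = 24


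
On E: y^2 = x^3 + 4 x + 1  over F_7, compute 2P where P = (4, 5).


Doubling: s = (3 x1^2 + a) / (2 y1)
s = (3*4^2 + 4) / (2*5) mod 7 = 1
x3 = s^2 - 2 x1 mod 7 = 1^2 - 2*4 = 0
y3 = s (x1 - x3) - y1 mod 7 = 1 * (4 - 0) - 5 = 6

2P = (0, 6)


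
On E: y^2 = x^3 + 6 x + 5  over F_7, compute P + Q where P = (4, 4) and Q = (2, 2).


P != Q, so use the chord formula.
s = (y2 - y1) / (x2 - x1) = (5) / (5) mod 7 = 1
x3 = s^2 - x1 - x2 mod 7 = 1^2 - 4 - 2 = 2
y3 = s (x1 - x3) - y1 mod 7 = 1 * (4 - 2) - 4 = 5

P + Q = (2, 5)


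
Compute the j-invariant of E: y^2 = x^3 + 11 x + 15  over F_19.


Delta = -16(4 a^3 + 27 b^2) mod 19 = 16
-1728 * (4 a)^3 = -1728 * (4*11)^3 mod 19 = 7
j = 7 * 16^(-1) mod 19 = 4

j = 4 (mod 19)


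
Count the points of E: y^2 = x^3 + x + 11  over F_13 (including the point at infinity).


For each x in F_13, count y with y^2 = x^3 + 1 x + 11 mod 13:
  x = 1: RHS = 0, y in [0]  -> 1 point(s)
  x = 4: RHS = 1, y in [1, 12]  -> 2 point(s)
  x = 6: RHS = 12, y in [5, 8]  -> 2 point(s)
  x = 7: RHS = 10, y in [6, 7]  -> 2 point(s)
  x = 11: RHS = 1, y in [1, 12]  -> 2 point(s)
  x = 12: RHS = 9, y in [3, 10]  -> 2 point(s)
Affine points: 11. Add the point at infinity: total = 12.

#E(F_13) = 12


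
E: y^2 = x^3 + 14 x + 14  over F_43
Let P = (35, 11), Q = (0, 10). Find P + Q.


P != Q, so use the chord formula.
s = (y2 - y1) / (x2 - x1) = (42) / (8) mod 43 = 16
x3 = s^2 - x1 - x2 mod 43 = 16^2 - 35 - 0 = 6
y3 = s (x1 - x3) - y1 mod 43 = 16 * (35 - 6) - 11 = 23

P + Q = (6, 23)


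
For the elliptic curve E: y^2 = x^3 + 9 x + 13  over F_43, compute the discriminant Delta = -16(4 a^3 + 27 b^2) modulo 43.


4 a^3 + 27 b^2 = 4*9^3 + 27*13^2 = 2916 + 4563 = 7479
Delta = -16 * (7479) = -119664
Delta mod 43 = 5

Delta = 5 (mod 43)


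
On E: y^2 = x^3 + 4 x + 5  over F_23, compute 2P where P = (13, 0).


k = 2 = 10_2 (binary, LSB first: 01)
Double-and-add from P = (13, 0):
  bit 0 = 0: acc unchanged = O
  bit 1 = 1: acc = O + O = O

2P = O


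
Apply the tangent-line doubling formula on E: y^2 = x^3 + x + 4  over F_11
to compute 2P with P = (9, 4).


Doubling: s = (3 x1^2 + a) / (2 y1)
s = (3*9^2 + 1) / (2*4) mod 11 = 3
x3 = s^2 - 2 x1 mod 11 = 3^2 - 2*9 = 2
y3 = s (x1 - x3) - y1 mod 11 = 3 * (9 - 2) - 4 = 6

2P = (2, 6)


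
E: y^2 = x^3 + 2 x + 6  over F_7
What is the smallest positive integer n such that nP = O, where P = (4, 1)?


Compute successive multiples of P until we hit O:
  1P = (4, 1)
  2P = (1, 4)
  3P = (3, 5)
  4P = (2, 5)
  5P = (5, 1)
  6P = (5, 6)
  7P = (2, 2)
  8P = (3, 2)
  ... (continuing to 11P)
  11P = O

ord(P) = 11


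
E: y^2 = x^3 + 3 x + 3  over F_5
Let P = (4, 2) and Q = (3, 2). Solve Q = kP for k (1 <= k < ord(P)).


Enumerate multiples of P until we hit Q = (3, 2):
  1P = (4, 2)
  2P = (3, 2)
Match found at i = 2.

k = 2


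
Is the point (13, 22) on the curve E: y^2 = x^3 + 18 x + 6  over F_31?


Check whether y^2 = x^3 + 18 x + 6 (mod 31) for (x, y) = (13, 22).
LHS: y^2 = 22^2 mod 31 = 19
RHS: x^3 + 18 x + 6 = 13^3 + 18*13 + 6 mod 31 = 19
LHS = RHS

Yes, on the curve


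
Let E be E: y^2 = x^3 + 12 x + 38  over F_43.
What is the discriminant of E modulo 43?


4 a^3 + 27 b^2 = 4*12^3 + 27*38^2 = 6912 + 38988 = 45900
Delta = -16 * (45900) = -734400
Delta mod 43 = 40

Delta = 40 (mod 43)


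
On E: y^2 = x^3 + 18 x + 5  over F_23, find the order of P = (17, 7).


Compute successive multiples of P until we hit O:
  1P = (17, 7)
  2P = (1, 22)
  3P = (11, 19)
  4P = (22, 3)
  5P = (15, 19)
  6P = (4, 7)
  7P = (2, 16)
  8P = (20, 4)
  ... (continuing to 21P)
  21P = O

ord(P) = 21


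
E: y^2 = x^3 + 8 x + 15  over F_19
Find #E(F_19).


For each x in F_19, count y with y^2 = x^3 + 8 x + 15 mod 19:
  x = 1: RHS = 5, y in [9, 10]  -> 2 point(s)
  x = 2: RHS = 1, y in [1, 18]  -> 2 point(s)
  x = 3: RHS = 9, y in [3, 16]  -> 2 point(s)
  x = 4: RHS = 16, y in [4, 15]  -> 2 point(s)
  x = 5: RHS = 9, y in [3, 16]  -> 2 point(s)
  x = 11: RHS = 9, y in [3, 16]  -> 2 point(s)
  x = 13: RHS = 17, y in [6, 13]  -> 2 point(s)
  x = 18: RHS = 6, y in [5, 14]  -> 2 point(s)
Affine points: 16. Add the point at infinity: total = 17.

#E(F_19) = 17


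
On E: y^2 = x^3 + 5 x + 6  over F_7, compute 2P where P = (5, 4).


Doubling: s = (3 x1^2 + a) / (2 y1)
s = (3*5^2 + 5) / (2*4) mod 7 = 3
x3 = s^2 - 2 x1 mod 7 = 3^2 - 2*5 = 6
y3 = s (x1 - x3) - y1 mod 7 = 3 * (5 - 6) - 4 = 0

2P = (6, 0)


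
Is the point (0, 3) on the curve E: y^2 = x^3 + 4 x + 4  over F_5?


Check whether y^2 = x^3 + 4 x + 4 (mod 5) for (x, y) = (0, 3).
LHS: y^2 = 3^2 mod 5 = 4
RHS: x^3 + 4 x + 4 = 0^3 + 4*0 + 4 mod 5 = 4
LHS = RHS

Yes, on the curve


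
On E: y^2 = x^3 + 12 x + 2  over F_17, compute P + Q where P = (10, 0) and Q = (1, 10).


P != Q, so use the chord formula.
s = (y2 - y1) / (x2 - x1) = (10) / (8) mod 17 = 14
x3 = s^2 - x1 - x2 mod 17 = 14^2 - 10 - 1 = 15
y3 = s (x1 - x3) - y1 mod 17 = 14 * (10 - 15) - 0 = 15

P + Q = (15, 15)


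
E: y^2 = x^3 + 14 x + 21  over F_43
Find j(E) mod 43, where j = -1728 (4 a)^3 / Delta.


Delta = -16(4 a^3 + 27 b^2) mod 43 = 17
-1728 * (4 a)^3 = -1728 * (4*14)^3 mod 43 = 11
j = 11 * 17^(-1) mod 43 = 31

j = 31 (mod 43)


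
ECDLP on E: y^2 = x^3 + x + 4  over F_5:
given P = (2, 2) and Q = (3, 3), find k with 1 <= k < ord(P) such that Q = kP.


Enumerate multiples of P until we hit Q = (3, 3):
  1P = (2, 2)
  2P = (0, 2)
  3P = (3, 3)
Match found at i = 3.

k = 3


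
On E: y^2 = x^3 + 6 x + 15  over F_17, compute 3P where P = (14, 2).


k = 3 = 11_2 (binary, LSB first: 11)
Double-and-add from P = (14, 2):
  bit 0 = 1: acc = O + (14, 2) = (14, 2)
  bit 1 = 1: acc = (14, 2) + (5, 0) = (14, 15)

3P = (14, 15)


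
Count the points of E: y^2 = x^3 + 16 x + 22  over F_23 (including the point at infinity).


For each x in F_23, count y with y^2 = x^3 + 16 x + 22 mod 23:
  x = 1: RHS = 16, y in [4, 19]  -> 2 point(s)
  x = 2: RHS = 16, y in [4, 19]  -> 2 point(s)
  x = 4: RHS = 12, y in [9, 14]  -> 2 point(s)
  x = 6: RHS = 12, y in [9, 14]  -> 2 point(s)
  x = 8: RHS = 18, y in [8, 15]  -> 2 point(s)
  x = 10: RHS = 9, y in [3, 20]  -> 2 point(s)
  x = 13: RHS = 12, y in [9, 14]  -> 2 point(s)
  x = 14: RHS = 0, y in [0]  -> 1 point(s)
  x = 15: RHS = 3, y in [7, 16]  -> 2 point(s)
  x = 16: RHS = 4, y in [2, 21]  -> 2 point(s)
  x = 17: RHS = 9, y in [3, 20]  -> 2 point(s)
  x = 18: RHS = 1, y in [1, 22]  -> 2 point(s)
  x = 19: RHS = 9, y in [3, 20]  -> 2 point(s)
  x = 20: RHS = 16, y in [4, 19]  -> 2 point(s)
Affine points: 27. Add the point at infinity: total = 28.

#E(F_23) = 28


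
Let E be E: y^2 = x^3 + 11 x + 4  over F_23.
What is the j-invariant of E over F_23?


Delta = -16(4 a^3 + 27 b^2) mod 23 = 19
-1728 * (4 a)^3 = -1728 * (4*11)^3 mod 23 = 1
j = 1 * 19^(-1) mod 23 = 17

j = 17 (mod 23)


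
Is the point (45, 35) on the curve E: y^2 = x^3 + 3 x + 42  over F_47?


Check whether y^2 = x^3 + 3 x + 42 (mod 47) for (x, y) = (45, 35).
LHS: y^2 = 35^2 mod 47 = 3
RHS: x^3 + 3 x + 42 = 45^3 + 3*45 + 42 mod 47 = 28
LHS != RHS

No, not on the curve


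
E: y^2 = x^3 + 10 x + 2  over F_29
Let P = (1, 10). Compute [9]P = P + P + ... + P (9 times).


k = 9 = 1001_2 (binary, LSB first: 1001)
Double-and-add from P = (1, 10):
  bit 0 = 1: acc = O + (1, 10) = (1, 10)
  bit 1 = 0: acc unchanged = (1, 10)
  bit 2 = 0: acc unchanged = (1, 10)
  bit 3 = 1: acc = (1, 10) + (10, 0) = (11, 14)

9P = (11, 14)


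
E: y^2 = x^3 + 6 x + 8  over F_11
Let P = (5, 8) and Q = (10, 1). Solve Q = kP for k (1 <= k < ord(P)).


Enumerate multiples of P until we hit Q = (10, 1):
  1P = (5, 8)
  2P = (10, 10)
  3P = (1, 9)
  4P = (3, 8)
  5P = (3, 3)
  6P = (1, 2)
  7P = (10, 1)
Match found at i = 7.

k = 7


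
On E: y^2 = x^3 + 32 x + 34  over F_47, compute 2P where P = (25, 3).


Doubling: s = (3 x1^2 + a) / (2 y1)
s = (3*25^2 + 32) / (2*3) mod 47 = 28
x3 = s^2 - 2 x1 mod 47 = 28^2 - 2*25 = 29
y3 = s (x1 - x3) - y1 mod 47 = 28 * (25 - 29) - 3 = 26

2P = (29, 26)


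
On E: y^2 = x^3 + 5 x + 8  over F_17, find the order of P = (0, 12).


Compute successive multiples of P until we hit O:
  1P = (0, 12)
  2P = (13, 3)
  3P = (8, 4)
  4P = (10, 15)
  5P = (11, 0)
  6P = (10, 2)
  7P = (8, 13)
  8P = (13, 14)
  ... (continuing to 10P)
  10P = O

ord(P) = 10


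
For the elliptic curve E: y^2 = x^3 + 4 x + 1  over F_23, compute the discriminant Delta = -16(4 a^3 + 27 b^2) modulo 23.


4 a^3 + 27 b^2 = 4*4^3 + 27*1^2 = 256 + 27 = 283
Delta = -16 * (283) = -4528
Delta mod 23 = 3

Delta = 3 (mod 23)


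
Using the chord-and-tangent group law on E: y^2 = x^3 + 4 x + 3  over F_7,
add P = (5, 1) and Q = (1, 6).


P != Q, so use the chord formula.
s = (y2 - y1) / (x2 - x1) = (5) / (3) mod 7 = 4
x3 = s^2 - x1 - x2 mod 7 = 4^2 - 5 - 1 = 3
y3 = s (x1 - x3) - y1 mod 7 = 4 * (5 - 3) - 1 = 0

P + Q = (3, 0)


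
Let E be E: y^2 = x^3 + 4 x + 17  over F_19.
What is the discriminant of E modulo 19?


4 a^3 + 27 b^2 = 4*4^3 + 27*17^2 = 256 + 7803 = 8059
Delta = -16 * (8059) = -128944
Delta mod 19 = 9

Delta = 9 (mod 19)


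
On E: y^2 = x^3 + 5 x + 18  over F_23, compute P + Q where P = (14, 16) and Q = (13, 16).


P != Q, so use the chord formula.
s = (y2 - y1) / (x2 - x1) = (0) / (22) mod 23 = 0
x3 = s^2 - x1 - x2 mod 23 = 0^2 - 14 - 13 = 19
y3 = s (x1 - x3) - y1 mod 23 = 0 * (14 - 19) - 16 = 7

P + Q = (19, 7)


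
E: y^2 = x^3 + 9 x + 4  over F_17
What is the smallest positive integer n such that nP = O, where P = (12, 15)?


Compute successive multiples of P until we hit O:
  1P = (12, 15)
  2P = (9, 7)
  3P = (5, 15)
  4P = (0, 2)
  5P = (7, 6)
  6P = (6, 6)
  7P = (14, 16)
  8P = (4, 6)
  ... (continuing to 19P)
  19P = O

ord(P) = 19


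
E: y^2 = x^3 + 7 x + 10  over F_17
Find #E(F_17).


For each x in F_17, count y with y^2 = x^3 + 7 x + 10 mod 17:
  x = 1: RHS = 1, y in [1, 16]  -> 2 point(s)
  x = 2: RHS = 15, y in [7, 10]  -> 2 point(s)
  x = 4: RHS = 0, y in [0]  -> 1 point(s)
  x = 5: RHS = 0, y in [0]  -> 1 point(s)
  x = 6: RHS = 13, y in [8, 9]  -> 2 point(s)
  x = 8: RHS = 0, y in [0]  -> 1 point(s)
  x = 10: RHS = 9, y in [3, 14]  -> 2 point(s)
  x = 14: RHS = 13, y in [8, 9]  -> 2 point(s)
  x = 16: RHS = 2, y in [6, 11]  -> 2 point(s)
Affine points: 15. Add the point at infinity: total = 16.

#E(F_17) = 16


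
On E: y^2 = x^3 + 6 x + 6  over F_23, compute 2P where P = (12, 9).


Doubling: s = (3 x1^2 + a) / (2 y1)
s = (3*12^2 + 6) / (2*9) mod 23 = 9
x3 = s^2 - 2 x1 mod 23 = 9^2 - 2*12 = 11
y3 = s (x1 - x3) - y1 mod 23 = 9 * (12 - 11) - 9 = 0

2P = (11, 0)


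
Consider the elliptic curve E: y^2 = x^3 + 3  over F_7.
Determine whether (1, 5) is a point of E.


Check whether y^2 = x^3 + 0 x + 3 (mod 7) for (x, y) = (1, 5).
LHS: y^2 = 5^2 mod 7 = 4
RHS: x^3 + 0 x + 3 = 1^3 + 0*1 + 3 mod 7 = 4
LHS = RHS

Yes, on the curve


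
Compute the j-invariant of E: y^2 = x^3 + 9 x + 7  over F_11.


Delta = -16(4 a^3 + 27 b^2) mod 11 = 2
-1728 * (4 a)^3 = -1728 * (4*9)^3 mod 11 = 6
j = 6 * 2^(-1) mod 11 = 3

j = 3 (mod 11)


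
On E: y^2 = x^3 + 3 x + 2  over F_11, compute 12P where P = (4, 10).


k = 12 = 1100_2 (binary, LSB first: 0011)
Double-and-add from P = (4, 10):
  bit 0 = 0: acc unchanged = O
  bit 1 = 0: acc unchanged = O
  bit 2 = 1: acc = O + (2, 7) = (2, 7)
  bit 3 = 1: acc = (2, 7) + (10, 8) = (4, 1)

12P = (4, 1)


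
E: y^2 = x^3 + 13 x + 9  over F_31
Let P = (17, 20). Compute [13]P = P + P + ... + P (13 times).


k = 13 = 1101_2 (binary, LSB first: 1011)
Double-and-add from P = (17, 20):
  bit 0 = 1: acc = O + (17, 20) = (17, 20)
  bit 1 = 0: acc unchanged = (17, 20)
  bit 2 = 1: acc = (17, 20) + (9, 24) = (13, 9)
  bit 3 = 1: acc = (13, 9) + (7, 28) = (15, 18)

13P = (15, 18)


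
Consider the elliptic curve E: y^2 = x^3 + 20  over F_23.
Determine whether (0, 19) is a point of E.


Check whether y^2 = x^3 + 0 x + 20 (mod 23) for (x, y) = (0, 19).
LHS: y^2 = 19^2 mod 23 = 16
RHS: x^3 + 0 x + 20 = 0^3 + 0*0 + 20 mod 23 = 20
LHS != RHS

No, not on the curve


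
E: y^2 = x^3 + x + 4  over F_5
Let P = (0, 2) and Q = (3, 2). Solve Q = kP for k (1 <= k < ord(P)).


Enumerate multiples of P until we hit Q = (3, 2):
  1P = (0, 2)
  2P = (1, 4)
  3P = (3, 2)
Match found at i = 3.

k = 3


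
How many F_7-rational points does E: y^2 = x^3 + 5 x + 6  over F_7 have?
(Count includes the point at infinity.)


For each x in F_7, count y with y^2 = x^3 + 5 x + 6 mod 7:
  x = 5: RHS = 2, y in [3, 4]  -> 2 point(s)
  x = 6: RHS = 0, y in [0]  -> 1 point(s)
Affine points: 3. Add the point at infinity: total = 4.

#E(F_7) = 4


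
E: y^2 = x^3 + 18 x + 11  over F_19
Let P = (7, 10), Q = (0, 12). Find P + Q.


P != Q, so use the chord formula.
s = (y2 - y1) / (x2 - x1) = (2) / (12) mod 19 = 16
x3 = s^2 - x1 - x2 mod 19 = 16^2 - 7 - 0 = 2
y3 = s (x1 - x3) - y1 mod 19 = 16 * (7 - 2) - 10 = 13

P + Q = (2, 13)


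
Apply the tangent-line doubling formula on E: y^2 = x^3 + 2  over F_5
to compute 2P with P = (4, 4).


Doubling: s = (3 x1^2 + a) / (2 y1)
s = (3*4^2 + 0) / (2*4) mod 5 = 1
x3 = s^2 - 2 x1 mod 5 = 1^2 - 2*4 = 3
y3 = s (x1 - x3) - y1 mod 5 = 1 * (4 - 3) - 4 = 2

2P = (3, 2)


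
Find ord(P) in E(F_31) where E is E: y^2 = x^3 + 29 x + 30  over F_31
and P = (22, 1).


Compute successive multiples of P until we hit O:
  1P = (22, 1)
  2P = (7, 24)
  3P = (10, 24)
  4P = (27, 6)
  5P = (14, 7)
  6P = (13, 0)
  7P = (14, 24)
  8P = (27, 25)
  ... (continuing to 12P)
  12P = O

ord(P) = 12


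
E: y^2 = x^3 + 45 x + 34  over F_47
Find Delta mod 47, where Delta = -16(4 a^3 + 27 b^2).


4 a^3 + 27 b^2 = 4*45^3 + 27*34^2 = 364500 + 31212 = 395712
Delta = -16 * (395712) = -6331392
Delta mod 47 = 25

Delta = 25 (mod 47)


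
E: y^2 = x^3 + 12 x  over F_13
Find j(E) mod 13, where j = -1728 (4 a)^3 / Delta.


Delta = -16(4 a^3 + 27 b^2) mod 13 = 12
-1728 * (4 a)^3 = -1728 * (4*12)^3 mod 13 = 1
j = 1 * 12^(-1) mod 13 = 12

j = 12 (mod 13)


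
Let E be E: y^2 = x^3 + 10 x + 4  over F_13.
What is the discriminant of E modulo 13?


4 a^3 + 27 b^2 = 4*10^3 + 27*4^2 = 4000 + 432 = 4432
Delta = -16 * (4432) = -70912
Delta mod 13 = 3

Delta = 3 (mod 13)


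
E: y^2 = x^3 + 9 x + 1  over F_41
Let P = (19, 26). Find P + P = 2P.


Doubling: s = (3 x1^2 + a) / (2 y1)
s = (3*19^2 + 9) / (2*26) mod 41 = 21
x3 = s^2 - 2 x1 mod 41 = 21^2 - 2*19 = 34
y3 = s (x1 - x3) - y1 mod 41 = 21 * (19 - 34) - 26 = 28

2P = (34, 28)


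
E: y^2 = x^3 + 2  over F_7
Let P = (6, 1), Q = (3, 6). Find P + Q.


P != Q, so use the chord formula.
s = (y2 - y1) / (x2 - x1) = (5) / (4) mod 7 = 3
x3 = s^2 - x1 - x2 mod 7 = 3^2 - 6 - 3 = 0
y3 = s (x1 - x3) - y1 mod 7 = 3 * (6 - 0) - 1 = 3

P + Q = (0, 3)


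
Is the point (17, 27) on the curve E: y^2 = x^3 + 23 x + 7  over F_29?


Check whether y^2 = x^3 + 23 x + 7 (mod 29) for (x, y) = (17, 27).
LHS: y^2 = 27^2 mod 29 = 4
RHS: x^3 + 23 x + 7 = 17^3 + 23*17 + 7 mod 29 = 4
LHS = RHS

Yes, on the curve


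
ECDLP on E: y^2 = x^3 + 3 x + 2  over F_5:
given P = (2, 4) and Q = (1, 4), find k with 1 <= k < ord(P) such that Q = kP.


Enumerate multiples of P until we hit Q = (1, 4):
  1P = (2, 4)
  2P = (1, 1)
  3P = (1, 4)
Match found at i = 3.

k = 3


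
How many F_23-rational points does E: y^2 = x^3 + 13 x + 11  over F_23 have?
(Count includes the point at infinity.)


For each x in F_23, count y with y^2 = x^3 + 13 x + 11 mod 23:
  x = 1: RHS = 2, y in [5, 18]  -> 2 point(s)
  x = 3: RHS = 8, y in [10, 13]  -> 2 point(s)
  x = 4: RHS = 12, y in [9, 14]  -> 2 point(s)
  x = 6: RHS = 6, y in [11, 12]  -> 2 point(s)
  x = 7: RHS = 8, y in [10, 13]  -> 2 point(s)
  x = 8: RHS = 6, y in [11, 12]  -> 2 point(s)
  x = 9: RHS = 6, y in [11, 12]  -> 2 point(s)
  x = 11: RHS = 13, y in [6, 17]  -> 2 point(s)
  x = 12: RHS = 9, y in [3, 20]  -> 2 point(s)
  x = 13: RHS = 8, y in [10, 13]  -> 2 point(s)
  x = 14: RHS = 16, y in [4, 19]  -> 2 point(s)
  x = 15: RHS = 16, y in [4, 19]  -> 2 point(s)
  x = 17: RHS = 16, y in [4, 19]  -> 2 point(s)
  x = 21: RHS = 0, y in [0]  -> 1 point(s)
Affine points: 27. Add the point at infinity: total = 28.

#E(F_23) = 28


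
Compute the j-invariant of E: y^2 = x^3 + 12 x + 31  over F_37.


Delta = -16(4 a^3 + 27 b^2) mod 37 = 26
-1728 * (4 a)^3 = -1728 * (4*12)^3 mod 37 = 26
j = 26 * 26^(-1) mod 37 = 1

j = 1 (mod 37)


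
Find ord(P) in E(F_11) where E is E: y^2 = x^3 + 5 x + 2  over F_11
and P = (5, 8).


Compute successive multiples of P until we hit O:
  1P = (5, 8)
  2P = (4, 8)
  3P = (2, 3)
  4P = (8, 9)
  5P = (3, 0)
  6P = (8, 2)
  7P = (2, 8)
  8P = (4, 3)
  ... (continuing to 10P)
  10P = O

ord(P) = 10


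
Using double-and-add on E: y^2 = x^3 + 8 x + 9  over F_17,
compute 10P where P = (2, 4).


k = 10 = 1010_2 (binary, LSB first: 0101)
Double-and-add from P = (2, 4):
  bit 0 = 0: acc unchanged = O
  bit 1 = 1: acc = O + (15, 6) = (15, 6)
  bit 2 = 0: acc unchanged = (15, 6)
  bit 3 = 1: acc = (15, 6) + (3, 3) = (15, 11)

10P = (15, 11)


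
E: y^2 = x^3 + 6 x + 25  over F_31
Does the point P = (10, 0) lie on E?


Check whether y^2 = x^3 + 6 x + 25 (mod 31) for (x, y) = (10, 0).
LHS: y^2 = 0^2 mod 31 = 0
RHS: x^3 + 6 x + 25 = 10^3 + 6*10 + 25 mod 31 = 0
LHS = RHS

Yes, on the curve


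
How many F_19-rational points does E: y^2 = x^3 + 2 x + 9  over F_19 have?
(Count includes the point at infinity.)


For each x in F_19, count y with y^2 = x^3 + 2 x + 9 mod 19:
  x = 0: RHS = 9, y in [3, 16]  -> 2 point(s)
  x = 3: RHS = 4, y in [2, 17]  -> 2 point(s)
  x = 4: RHS = 5, y in [9, 10]  -> 2 point(s)
  x = 5: RHS = 11, y in [7, 12]  -> 2 point(s)
  x = 6: RHS = 9, y in [3, 16]  -> 2 point(s)
  x = 7: RHS = 5, y in [9, 10]  -> 2 point(s)
  x = 8: RHS = 5, y in [9, 10]  -> 2 point(s)
  x = 13: RHS = 9, y in [3, 16]  -> 2 point(s)
  x = 14: RHS = 7, y in [8, 11]  -> 2 point(s)
  x = 17: RHS = 16, y in [4, 15]  -> 2 point(s)
  x = 18: RHS = 6, y in [5, 14]  -> 2 point(s)
Affine points: 22. Add the point at infinity: total = 23.

#E(F_19) = 23


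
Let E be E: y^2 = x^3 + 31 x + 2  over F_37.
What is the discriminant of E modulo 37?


4 a^3 + 27 b^2 = 4*31^3 + 27*2^2 = 119164 + 108 = 119272
Delta = -16 * (119272) = -1908352
Delta mod 37 = 34

Delta = 34 (mod 37)


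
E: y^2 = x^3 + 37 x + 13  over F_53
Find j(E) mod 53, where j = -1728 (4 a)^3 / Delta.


Delta = -16(4 a^3 + 27 b^2) mod 53 = 32
-1728 * (4 a)^3 = -1728 * (4*37)^3 mod 53 = 33
j = 33 * 32^(-1) mod 53 = 6

j = 6 (mod 53)


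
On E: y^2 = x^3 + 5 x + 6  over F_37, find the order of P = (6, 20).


Compute successive multiples of P until we hit O:
  1P = (6, 20)
  2P = (9, 15)
  3P = (33, 25)
  4P = (26, 27)
  5P = (35, 5)
  6P = (29, 34)
  7P = (3, 14)
  8P = (32, 2)
  ... (continuing to 23P)
  23P = O

ord(P) = 23


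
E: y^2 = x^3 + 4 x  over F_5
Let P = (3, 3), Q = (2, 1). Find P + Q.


P != Q, so use the chord formula.
s = (y2 - y1) / (x2 - x1) = (3) / (4) mod 5 = 2
x3 = s^2 - x1 - x2 mod 5 = 2^2 - 3 - 2 = 4
y3 = s (x1 - x3) - y1 mod 5 = 2 * (3 - 4) - 3 = 0

P + Q = (4, 0)


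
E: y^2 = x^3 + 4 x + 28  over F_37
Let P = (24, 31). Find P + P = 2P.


Doubling: s = (3 x1^2 + a) / (2 y1)
s = (3*24^2 + 4) / (2*31) mod 37 = 16
x3 = s^2 - 2 x1 mod 37 = 16^2 - 2*24 = 23
y3 = s (x1 - x3) - y1 mod 37 = 16 * (24 - 23) - 31 = 22

2P = (23, 22)


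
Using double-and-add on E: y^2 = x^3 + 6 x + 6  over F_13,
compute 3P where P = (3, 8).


k = 3 = 11_2 (binary, LSB first: 11)
Double-and-add from P = (3, 8):
  bit 0 = 1: acc = O + (3, 8) = (3, 8)
  bit 1 = 1: acc = (3, 8) + (11, 8) = (12, 5)

3P = (12, 5)


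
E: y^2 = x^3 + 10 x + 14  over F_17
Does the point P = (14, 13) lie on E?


Check whether y^2 = x^3 + 10 x + 14 (mod 17) for (x, y) = (14, 13).
LHS: y^2 = 13^2 mod 17 = 16
RHS: x^3 + 10 x + 14 = 14^3 + 10*14 + 14 mod 17 = 8
LHS != RHS

No, not on the curve


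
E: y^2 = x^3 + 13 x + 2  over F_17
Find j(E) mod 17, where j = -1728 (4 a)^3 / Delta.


Delta = -16(4 a^3 + 27 b^2) mod 17 = 5
-1728 * (4 a)^3 = -1728 * (4*13)^3 mod 17 = 6
j = 6 * 5^(-1) mod 17 = 8

j = 8 (mod 17)


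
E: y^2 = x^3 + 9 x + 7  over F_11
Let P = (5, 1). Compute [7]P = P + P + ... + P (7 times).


k = 7 = 111_2 (binary, LSB first: 111)
Double-and-add from P = (5, 1):
  bit 0 = 1: acc = O + (5, 1) = (5, 1)
  bit 1 = 1: acc = (5, 1) + (5, 10) = O
  bit 2 = 1: acc = O + (5, 1) = (5, 1)

7P = (5, 1)


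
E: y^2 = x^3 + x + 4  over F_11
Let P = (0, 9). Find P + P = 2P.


Doubling: s = (3 x1^2 + a) / (2 y1)
s = (3*0^2 + 1) / (2*9) mod 11 = 8
x3 = s^2 - 2 x1 mod 11 = 8^2 - 2*0 = 9
y3 = s (x1 - x3) - y1 mod 11 = 8 * (0 - 9) - 9 = 7

2P = (9, 7)


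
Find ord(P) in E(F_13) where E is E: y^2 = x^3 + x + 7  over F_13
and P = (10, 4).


Compute successive multiples of P until we hit O:
  1P = (10, 4)
  2P = (2, 11)
  3P = (4, 7)
  4P = (9, 2)
  5P = (11, 7)
  6P = (1, 10)
  7P = (1, 3)
  8P = (11, 6)
  ... (continuing to 13P)
  13P = O

ord(P) = 13


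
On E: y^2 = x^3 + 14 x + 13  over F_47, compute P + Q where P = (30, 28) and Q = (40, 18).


P != Q, so use the chord formula.
s = (y2 - y1) / (x2 - x1) = (37) / (10) mod 47 = 46
x3 = s^2 - x1 - x2 mod 47 = 46^2 - 30 - 40 = 25
y3 = s (x1 - x3) - y1 mod 47 = 46 * (30 - 25) - 28 = 14

P + Q = (25, 14)


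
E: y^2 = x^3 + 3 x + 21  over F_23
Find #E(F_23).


For each x in F_23, count y with y^2 = x^3 + 3 x + 21 mod 23:
  x = 1: RHS = 2, y in [5, 18]  -> 2 point(s)
  x = 2: RHS = 12, y in [9, 14]  -> 2 point(s)
  x = 5: RHS = 0, y in [0]  -> 1 point(s)
  x = 6: RHS = 2, y in [5, 18]  -> 2 point(s)
  x = 9: RHS = 18, y in [8, 15]  -> 2 point(s)
  x = 10: RHS = 16, y in [4, 19]  -> 2 point(s)
  x = 13: RHS = 3, y in [7, 16]  -> 2 point(s)
  x = 14: RHS = 1, y in [1, 22]  -> 2 point(s)
  x = 16: RHS = 2, y in [5, 18]  -> 2 point(s)
  x = 20: RHS = 8, y in [10, 13]  -> 2 point(s)
Affine points: 19. Add the point at infinity: total = 20.

#E(F_23) = 20


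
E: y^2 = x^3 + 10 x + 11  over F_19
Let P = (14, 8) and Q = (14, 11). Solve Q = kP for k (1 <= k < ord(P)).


Enumerate multiples of P until we hit Q = (14, 11):
  1P = (14, 8)
  2P = (0, 7)
  3P = (2, 1)
  4P = (4, 1)
  5P = (7, 14)
  6P = (3, 7)
  7P = (13, 18)
  8P = (16, 12)
  9P = (12, 15)
  10P = (10, 16)
  11P = (18, 0)
  12P = (10, 3)
  13P = (12, 4)
  14P = (16, 7)
  15P = (13, 1)
  16P = (3, 12)
  17P = (7, 5)
  18P = (4, 18)
  19P = (2, 18)
  20P = (0, 12)
  21P = (14, 11)
Match found at i = 21.

k = 21


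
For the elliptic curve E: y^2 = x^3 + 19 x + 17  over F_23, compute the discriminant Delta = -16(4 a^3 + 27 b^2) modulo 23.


4 a^3 + 27 b^2 = 4*19^3 + 27*17^2 = 27436 + 7803 = 35239
Delta = -16 * (35239) = -563824
Delta mod 23 = 21

Delta = 21 (mod 23)
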